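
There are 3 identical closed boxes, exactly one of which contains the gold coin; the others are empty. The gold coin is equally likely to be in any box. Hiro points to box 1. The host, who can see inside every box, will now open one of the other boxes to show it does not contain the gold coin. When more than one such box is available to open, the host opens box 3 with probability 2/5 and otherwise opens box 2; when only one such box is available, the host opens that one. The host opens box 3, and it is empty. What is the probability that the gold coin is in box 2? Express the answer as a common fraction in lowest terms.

5/7

Apply Bayes' rule, conditioning on where the gold coin actually is.
If it is in box 1 (prior 1/3): box 3 is available, opened with probability 2/5; weight (1/3)·(2/5) = 2/15.
If it is in box 2 (prior 1/3): only box 3 is available, probability 1; weight (1/3)·1 = 1/3.
If it is in box 3 (prior 1/3): the host opened box 3, so this case is ruled out; weight (1/3)·0 = 0.
The weights sum to 7/15.
So P(the gold coin in box 2 | the host opened box 3) = (1/3) / (7/15) = 5/7.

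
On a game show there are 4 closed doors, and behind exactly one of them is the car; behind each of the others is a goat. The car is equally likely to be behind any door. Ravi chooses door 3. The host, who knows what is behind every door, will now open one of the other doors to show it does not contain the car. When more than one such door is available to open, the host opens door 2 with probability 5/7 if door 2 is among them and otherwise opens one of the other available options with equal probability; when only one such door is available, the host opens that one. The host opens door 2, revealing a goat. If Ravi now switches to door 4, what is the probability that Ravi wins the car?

Apply Bayes' rule, conditioning on where the car actually is.
If it is behind any of doors 1, 3, and 4 (prior 1/4 each): door 2 is available, opened with probability 5/7; weight (1/4)·(5/7) = 5/28 each.
If it is behind door 2 (prior 1/4): the host opened door 2, so this case is ruled out; weight (1/4)·0 = 0.
The weights sum to 15/28.
So P(the car behind door 4 | the host opened door 2) = (5/28) / (15/28) = 1/3.

1/3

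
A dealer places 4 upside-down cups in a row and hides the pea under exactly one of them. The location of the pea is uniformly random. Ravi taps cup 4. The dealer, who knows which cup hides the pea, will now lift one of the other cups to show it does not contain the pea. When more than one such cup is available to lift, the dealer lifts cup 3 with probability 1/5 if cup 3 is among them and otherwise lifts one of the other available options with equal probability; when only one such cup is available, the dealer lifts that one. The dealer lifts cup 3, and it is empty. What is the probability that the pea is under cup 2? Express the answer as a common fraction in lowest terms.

1/3

Consider each possible location of the pea in turn.
If it is under any of cups 1, 2, and 4 (prior 1/4 each): cup 3 is available, opened with probability 1/5; weight (1/4)·(1/5) = 1/20 each.
If it is under cup 3 (prior 1/4): the dealer opened cup 3, so this case is ruled out; weight (1/4)·0 = 0.
The weights sum to 3/20.
So P(the pea under cup 2 | the dealer opened cup 3) = (1/20) / (3/20) = 1/3.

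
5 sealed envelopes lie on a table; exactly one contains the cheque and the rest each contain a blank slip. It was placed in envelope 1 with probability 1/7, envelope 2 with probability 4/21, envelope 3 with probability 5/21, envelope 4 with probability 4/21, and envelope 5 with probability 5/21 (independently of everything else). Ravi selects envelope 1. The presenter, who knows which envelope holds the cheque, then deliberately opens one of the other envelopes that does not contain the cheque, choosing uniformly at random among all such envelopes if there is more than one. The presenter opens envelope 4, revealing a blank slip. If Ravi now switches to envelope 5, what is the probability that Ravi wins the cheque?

4/13

Consider each possible location of the cheque in turn.
If it is in envelope 1 (prior 1/7): the presenter has 4 equally likely choices, so probability 1/4; weight (1/7)·(1/4) = 1/28.
If it is in envelope 2 (prior 4/21): the presenter has 3 equally likely choices, so probability 1/3; weight (4/21)·(1/3) = 4/63.
If it is in either of envelopes 3 and 5 (prior 5/21 each): the presenter has 3 equally likely choices, so probability 1/3; weight (5/21)·(1/3) = 5/63 each.
If it is in envelope 4 (prior 4/21): the presenter opened envelope 4, so this case is ruled out; weight (4/21)·0 = 0.
The weights sum to 65/252.
So P(the cheque in envelope 5 | the presenter opened envelope 4) = (5/63) / (65/252) = 4/13.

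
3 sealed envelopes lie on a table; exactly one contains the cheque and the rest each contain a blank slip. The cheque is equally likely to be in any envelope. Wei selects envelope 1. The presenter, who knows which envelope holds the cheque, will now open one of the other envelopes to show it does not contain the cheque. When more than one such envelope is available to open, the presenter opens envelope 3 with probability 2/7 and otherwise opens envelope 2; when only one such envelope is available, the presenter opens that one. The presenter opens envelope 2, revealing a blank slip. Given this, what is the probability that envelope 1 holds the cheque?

5/12

Apply Bayes' rule, conditioning on where the cheque actually is.
If it is in envelope 1 (prior 1/3): envelope 3 is available but not opened, probability 5/7; weight (1/3)·(5/7) = 5/21.
If it is in envelope 2 (prior 1/3): the presenter opened envelope 2, so this case is ruled out; weight (1/3)·0 = 0.
If it is in envelope 3 (prior 1/3): only envelope 2 is available, probability 1; weight (1/3)·1 = 1/3.
The weights sum to 4/7.
So P(the cheque in envelope 1 | the presenter opened envelope 2) = (5/21) / (4/7) = 5/12.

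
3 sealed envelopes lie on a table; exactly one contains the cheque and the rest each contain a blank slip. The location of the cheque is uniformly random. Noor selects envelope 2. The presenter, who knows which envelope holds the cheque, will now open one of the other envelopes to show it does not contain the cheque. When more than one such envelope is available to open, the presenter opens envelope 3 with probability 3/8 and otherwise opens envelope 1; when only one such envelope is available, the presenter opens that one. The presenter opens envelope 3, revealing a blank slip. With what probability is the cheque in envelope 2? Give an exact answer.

Consider each possible location of the cheque in turn.
If it is in envelope 1 (prior 1/3): only envelope 3 is available, probability 1; weight (1/3)·1 = 1/3.
If it is in envelope 2 (prior 1/3): envelope 3 is available, opened with probability 3/8; weight (1/3)·(3/8) = 1/8.
If it is in envelope 3 (prior 1/3): the presenter opened envelope 3, so this case is ruled out; weight (1/3)·0 = 0.
The weights sum to 11/24.
So P(the cheque in envelope 2 | the presenter opened envelope 3) = (1/8) / (11/24) = 3/11.

3/11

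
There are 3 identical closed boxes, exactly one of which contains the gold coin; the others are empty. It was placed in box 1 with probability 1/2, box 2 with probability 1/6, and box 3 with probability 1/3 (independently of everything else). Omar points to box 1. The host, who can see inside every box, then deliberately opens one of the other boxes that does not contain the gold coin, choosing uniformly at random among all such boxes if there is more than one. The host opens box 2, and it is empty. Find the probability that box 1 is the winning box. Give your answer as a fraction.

Condition on the true location of the gold coin.
If it is in box 1 (prior 1/2): the host has 2 equally likely choices, so probability 1/2; weight (1/2)·(1/2) = 1/4.
If it is in box 2 (prior 1/6): the host opened box 2, so this case is ruled out; weight (1/6)·0 = 0.
If it is in box 3 (prior 1/3): the host has no choice, probability 1; weight (1/3)·1 = 1/3.
The weights sum to 7/12.
So P(the gold coin in box 1 | the host opened box 2) = (1/4) / (7/12) = 3/7.

3/7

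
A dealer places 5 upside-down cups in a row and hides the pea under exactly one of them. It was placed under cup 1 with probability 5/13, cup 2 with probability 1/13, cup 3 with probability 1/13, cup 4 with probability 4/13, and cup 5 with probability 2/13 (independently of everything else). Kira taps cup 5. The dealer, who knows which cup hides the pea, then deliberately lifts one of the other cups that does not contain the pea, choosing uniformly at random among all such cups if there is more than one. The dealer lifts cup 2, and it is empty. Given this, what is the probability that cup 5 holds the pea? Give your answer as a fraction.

3/23

Apply Bayes' rule, conditioning on where the pea actually is.
If it is under cup 1 (prior 5/13): the dealer has 3 equally likely choices, so probability 1/3; weight (5/13)·(1/3) = 5/39.
If it is under cup 2 (prior 1/13): the dealer opened cup 2, so this case is ruled out; weight (1/13)·0 = 0.
If it is under cup 3 (prior 1/13): the dealer has 3 equally likely choices, so probability 1/3; weight (1/13)·(1/3) = 1/39.
If it is under cup 4 (prior 4/13): the dealer has 3 equally likely choices, so probability 1/3; weight (4/13)·(1/3) = 4/39.
If it is under cup 5 (prior 2/13): the dealer has 4 equally likely choices, so probability 1/4; weight (2/13)·(1/4) = 1/26.
The weights sum to 23/78.
So P(the pea under cup 5 | the dealer opened cup 2) = (1/26) / (23/78) = 3/23.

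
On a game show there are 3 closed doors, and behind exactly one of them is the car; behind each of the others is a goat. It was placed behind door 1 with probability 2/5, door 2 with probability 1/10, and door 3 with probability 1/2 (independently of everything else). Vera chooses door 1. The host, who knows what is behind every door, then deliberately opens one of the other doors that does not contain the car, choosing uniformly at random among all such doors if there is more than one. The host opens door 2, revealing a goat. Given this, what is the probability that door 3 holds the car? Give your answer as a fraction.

Condition on the true location of the car.
If it is behind door 1 (prior 2/5): the host has 2 equally likely choices, so probability 1/2; weight (2/5)·(1/2) = 1/5.
If it is behind door 2 (prior 1/10): the host opened door 2, so this case is ruled out; weight (1/10)·0 = 0.
If it is behind door 3 (prior 1/2): the host has no choice, probability 1; weight (1/2)·1 = 1/2.
The weights sum to 7/10.
So P(the car behind door 3 | the host opened door 2) = (1/2) / (7/10) = 5/7.

5/7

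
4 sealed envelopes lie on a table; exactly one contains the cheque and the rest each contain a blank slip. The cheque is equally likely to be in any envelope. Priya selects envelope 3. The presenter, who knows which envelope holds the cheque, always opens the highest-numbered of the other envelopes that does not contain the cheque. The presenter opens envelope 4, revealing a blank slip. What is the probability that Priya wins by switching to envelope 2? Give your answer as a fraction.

1/3

Consider each possible location of the cheque in turn.
If it is in any of envelopes 1, 2, and 3 (prior 1/4 each): envelope 4 is the highest-numbered option available, probability 1; weight (1/4)·1 = 1/4 each.
If it is in envelope 4 (prior 1/4): the presenter opened envelope 4, so this case is ruled out; weight (1/4)·0 = 0.
The weights sum to 3/4.
So P(the cheque in envelope 2 | the presenter opened envelope 4) = (1/4) / (3/4) = 1/3.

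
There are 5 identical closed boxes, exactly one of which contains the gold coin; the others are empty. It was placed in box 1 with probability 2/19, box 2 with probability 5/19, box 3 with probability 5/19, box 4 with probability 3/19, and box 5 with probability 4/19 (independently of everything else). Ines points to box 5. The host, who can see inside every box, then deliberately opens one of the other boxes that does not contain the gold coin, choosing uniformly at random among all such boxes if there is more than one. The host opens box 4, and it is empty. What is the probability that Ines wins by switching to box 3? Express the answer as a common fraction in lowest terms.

Condition on the true location of the gold coin.
If it is in box 1 (prior 2/19): the host has 3 equally likely choices, so probability 1/3; weight (2/19)·(1/3) = 2/57.
If it is in either of boxes 2 and 3 (prior 5/19 each): the host has 3 equally likely choices, so probability 1/3; weight (5/19)·(1/3) = 5/57 each.
If it is in box 4 (prior 3/19): the host opened box 4, so this case is ruled out; weight (3/19)·0 = 0.
If it is in box 5 (prior 4/19): the host has 4 equally likely choices, so probability 1/4; weight (4/19)·(1/4) = 1/19.
The weights sum to 5/19.
So P(the gold coin in box 3 | the host opened box 4) = (5/57) / (5/19) = 1/3.

1/3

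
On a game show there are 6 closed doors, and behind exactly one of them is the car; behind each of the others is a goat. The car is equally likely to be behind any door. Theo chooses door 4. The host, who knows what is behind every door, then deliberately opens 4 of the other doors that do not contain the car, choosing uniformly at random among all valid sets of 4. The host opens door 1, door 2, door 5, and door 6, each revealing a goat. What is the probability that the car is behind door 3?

5/6

Condition on the true location of the car.
If it is behind any of doors 1, 2, 5, and 6 (prior 1/6 each): that door was opened and seen not to hold the prize — ruled out; weight (1/6)·0 = 0 each.
If it is behind door 3 (prior 1/6): the host has no choice, probability 1; weight (1/6)·1 = 1/6.
If it is behind door 4 (prior 1/6): the host has 5 equally likely choices, so probability 1/5; weight (1/6)·(1/5) = 1/30.
The weights sum to 1/5.
So P(the car behind door 3 | the host opened door 1, door 2, door 5, and door 6) = (1/6) / (1/5) = 5/6.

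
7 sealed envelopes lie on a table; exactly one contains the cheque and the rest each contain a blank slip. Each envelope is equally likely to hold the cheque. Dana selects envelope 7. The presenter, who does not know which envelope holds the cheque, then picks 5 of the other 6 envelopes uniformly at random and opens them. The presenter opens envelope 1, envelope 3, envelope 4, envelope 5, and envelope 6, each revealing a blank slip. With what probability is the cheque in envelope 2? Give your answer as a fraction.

1/2

Apply Bayes' rule, conditioning on where the cheque actually is.
If it is in any of envelopes 1, 3, 4, 5, and 6 (prior 1/7 each): that envelope was opened and seen not to hold the prize — ruled out; weight (1/7)·0 = 0 each.
If it is in either of envelopes 2 and 7 (prior 1/7 each): the presenter picks exactly this set with probability 1/6 regardless, and none is the prize; weight (1/7)·(1/6) = 1/42 each.
The weights sum to 1/21.
So P(the cheque in envelope 2 | the presenter opened envelope 1, envelope 3, envelope 4, envelope 5, and envelope 6) = (1/42) / (1/21) = 1/2.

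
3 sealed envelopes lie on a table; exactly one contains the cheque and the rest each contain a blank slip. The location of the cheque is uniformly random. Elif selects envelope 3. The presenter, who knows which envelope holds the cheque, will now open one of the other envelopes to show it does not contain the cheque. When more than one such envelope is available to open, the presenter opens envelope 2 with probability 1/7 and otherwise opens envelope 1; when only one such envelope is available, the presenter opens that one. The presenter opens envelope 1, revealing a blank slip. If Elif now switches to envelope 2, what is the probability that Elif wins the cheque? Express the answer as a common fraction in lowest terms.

Consider each possible location of the cheque in turn.
If it is in envelope 1 (prior 1/3): the presenter opened envelope 1, so this case is ruled out; weight (1/3)·0 = 0.
If it is in envelope 2 (prior 1/3): only envelope 1 is available, probability 1; weight (1/3)·1 = 1/3.
If it is in envelope 3 (prior 1/3): envelope 2 is available but not opened, probability 6/7; weight (1/3)·(6/7) = 2/7.
The weights sum to 13/21.
So P(the cheque in envelope 2 | the presenter opened envelope 1) = (1/3) / (13/21) = 7/13.

7/13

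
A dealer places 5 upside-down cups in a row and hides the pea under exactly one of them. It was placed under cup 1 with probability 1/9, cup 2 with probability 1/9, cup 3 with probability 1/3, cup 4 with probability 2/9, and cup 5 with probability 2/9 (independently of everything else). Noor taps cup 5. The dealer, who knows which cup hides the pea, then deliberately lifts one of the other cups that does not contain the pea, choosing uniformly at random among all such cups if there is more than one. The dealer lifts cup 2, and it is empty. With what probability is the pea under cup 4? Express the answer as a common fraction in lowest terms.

4/15

Consider each possible location of the pea in turn.
If it is under cup 1 (prior 1/9): the dealer has 3 equally likely choices, so probability 1/3; weight (1/9)·(1/3) = 1/27.
If it is under cup 2 (prior 1/9): the dealer opened cup 2, so this case is ruled out; weight (1/9)·0 = 0.
If it is under cup 3 (prior 1/3): the dealer has 3 equally likely choices, so probability 1/3; weight (1/3)·(1/3) = 1/9.
If it is under cup 4 (prior 2/9): the dealer has 3 equally likely choices, so probability 1/3; weight (2/9)·(1/3) = 2/27.
If it is under cup 5 (prior 2/9): the dealer has 4 equally likely choices, so probability 1/4; weight (2/9)·(1/4) = 1/18.
The weights sum to 5/18.
So P(the pea under cup 4 | the dealer opened cup 2) = (2/27) / (5/18) = 4/15.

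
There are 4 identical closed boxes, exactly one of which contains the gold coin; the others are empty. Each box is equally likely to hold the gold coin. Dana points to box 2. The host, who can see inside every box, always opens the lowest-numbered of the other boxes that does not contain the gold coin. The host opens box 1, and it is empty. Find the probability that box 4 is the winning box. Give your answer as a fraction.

1/3

Condition on the true location of the gold coin.
If it is in box 1 (prior 1/4): the host opened box 1, so this case is ruled out; weight (1/4)·0 = 0.
If it is in any of boxes 2, 3, and 4 (prior 1/4 each): box 1 is the lowest-numbered option available, probability 1; weight (1/4)·1 = 1/4 each.
The weights sum to 3/4.
So P(the gold coin in box 4 | the host opened box 1) = (1/4) / (3/4) = 1/3.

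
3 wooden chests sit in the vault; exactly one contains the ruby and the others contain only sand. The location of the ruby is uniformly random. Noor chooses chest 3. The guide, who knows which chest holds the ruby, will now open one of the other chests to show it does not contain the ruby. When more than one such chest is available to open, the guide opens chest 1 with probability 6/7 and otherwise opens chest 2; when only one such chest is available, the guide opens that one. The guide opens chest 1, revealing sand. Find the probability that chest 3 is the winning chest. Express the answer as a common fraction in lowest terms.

6/13

Consider each possible location of the ruby in turn.
If it is in chest 1 (prior 1/3): the guide opened chest 1, so this case is ruled out; weight (1/3)·0 = 0.
If it is in chest 2 (prior 1/3): only chest 1 is available, probability 1; weight (1/3)·1 = 1/3.
If it is in chest 3 (prior 1/3): chest 1 is available, opened with probability 6/7; weight (1/3)·(6/7) = 2/7.
The weights sum to 13/21.
So P(the ruby in chest 3 | the guide opened chest 1) = (2/7) / (13/21) = 6/13.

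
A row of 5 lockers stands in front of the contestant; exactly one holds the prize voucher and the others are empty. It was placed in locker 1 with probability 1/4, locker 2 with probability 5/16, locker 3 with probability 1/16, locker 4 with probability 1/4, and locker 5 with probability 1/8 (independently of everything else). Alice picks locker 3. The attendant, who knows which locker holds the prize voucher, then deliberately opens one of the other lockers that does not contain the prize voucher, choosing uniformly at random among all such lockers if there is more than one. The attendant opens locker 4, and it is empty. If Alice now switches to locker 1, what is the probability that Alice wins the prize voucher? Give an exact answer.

16/47

Condition on the true location of the prize voucher.
If it is in locker 1 (prior 1/4): the attendant has 3 equally likely choices, so probability 1/3; weight (1/4)·(1/3) = 1/12.
If it is in locker 2 (prior 5/16): the attendant has 3 equally likely choices, so probability 1/3; weight (5/16)·(1/3) = 5/48.
If it is in locker 3 (prior 1/16): the attendant has 4 equally likely choices, so probability 1/4; weight (1/16)·(1/4) = 1/64.
If it is in locker 4 (prior 1/4): the attendant opened locker 4, so this case is ruled out; weight (1/4)·0 = 0.
If it is in locker 5 (prior 1/8): the attendant has 3 equally likely choices, so probability 1/3; weight (1/8)·(1/3) = 1/24.
The weights sum to 47/192.
So P(the prize voucher in locker 1 | the attendant opened locker 4) = (1/12) / (47/192) = 16/47.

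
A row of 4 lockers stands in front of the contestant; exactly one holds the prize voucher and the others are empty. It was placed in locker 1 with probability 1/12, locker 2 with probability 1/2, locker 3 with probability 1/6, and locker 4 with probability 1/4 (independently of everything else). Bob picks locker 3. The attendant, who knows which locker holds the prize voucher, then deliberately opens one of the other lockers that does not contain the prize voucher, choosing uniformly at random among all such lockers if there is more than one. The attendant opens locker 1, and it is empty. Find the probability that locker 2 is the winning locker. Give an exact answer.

Condition on the true location of the prize voucher.
If it is in locker 1 (prior 1/12): the attendant opened locker 1, so this case is ruled out; weight (1/12)·0 = 0.
If it is in locker 2 (prior 1/2): the attendant has 2 equally likely choices, so probability 1/2; weight (1/2)·(1/2) = 1/4.
If it is in locker 3 (prior 1/6): the attendant has 3 equally likely choices, so probability 1/3; weight (1/6)·(1/3) = 1/18.
If it is in locker 4 (prior 1/4): the attendant has 2 equally likely choices, so probability 1/2; weight (1/4)·(1/2) = 1/8.
The weights sum to 31/72.
So P(the prize voucher in locker 2 | the attendant opened locker 1) = (1/4) / (31/72) = 18/31.

18/31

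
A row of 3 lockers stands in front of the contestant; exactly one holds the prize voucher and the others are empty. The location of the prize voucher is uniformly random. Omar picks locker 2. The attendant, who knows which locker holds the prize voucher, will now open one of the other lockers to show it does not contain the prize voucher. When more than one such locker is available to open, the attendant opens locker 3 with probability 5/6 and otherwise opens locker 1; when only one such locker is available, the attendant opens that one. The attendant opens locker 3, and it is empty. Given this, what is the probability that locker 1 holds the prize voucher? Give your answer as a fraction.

Condition on the true location of the prize voucher.
If it is in locker 1 (prior 1/3): only locker 3 is available, probability 1; weight (1/3)·1 = 1/3.
If it is in locker 2 (prior 1/3): locker 3 is available, opened with probability 5/6; weight (1/3)·(5/6) = 5/18.
If it is in locker 3 (prior 1/3): the attendant opened locker 3, so this case is ruled out; weight (1/3)·0 = 0.
The weights sum to 11/18.
So P(the prize voucher in locker 1 | the attendant opened locker 3) = (1/3) / (11/18) = 6/11.

6/11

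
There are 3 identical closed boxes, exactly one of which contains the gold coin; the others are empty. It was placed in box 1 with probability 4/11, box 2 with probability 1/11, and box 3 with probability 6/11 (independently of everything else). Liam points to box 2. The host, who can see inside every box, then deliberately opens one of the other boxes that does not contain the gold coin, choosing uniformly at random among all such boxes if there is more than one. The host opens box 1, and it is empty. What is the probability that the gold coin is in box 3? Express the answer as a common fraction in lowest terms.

Consider each possible location of the gold coin in turn.
If it is in box 1 (prior 4/11): the host opened box 1, so this case is ruled out; weight (4/11)·0 = 0.
If it is in box 2 (prior 1/11): the host has 2 equally likely choices, so probability 1/2; weight (1/11)·(1/2) = 1/22.
If it is in box 3 (prior 6/11): the host has no choice, probability 1; weight (6/11)·1 = 6/11.
The weights sum to 13/22.
So P(the gold coin in box 3 | the host opened box 1) = (6/11) / (13/22) = 12/13.

12/13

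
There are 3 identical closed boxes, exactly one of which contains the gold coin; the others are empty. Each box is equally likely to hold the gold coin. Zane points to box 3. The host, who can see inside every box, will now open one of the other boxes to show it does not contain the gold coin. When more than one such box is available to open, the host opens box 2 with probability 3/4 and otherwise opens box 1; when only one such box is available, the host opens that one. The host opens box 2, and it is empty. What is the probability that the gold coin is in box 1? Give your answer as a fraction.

4/7

Apply Bayes' rule, conditioning on where the gold coin actually is.
If it is in box 1 (prior 1/3): only box 2 is available, probability 1; weight (1/3)·1 = 1/3.
If it is in box 2 (prior 1/3): the host opened box 2, so this case is ruled out; weight (1/3)·0 = 0.
If it is in box 3 (prior 1/3): box 2 is available, opened with probability 3/4; weight (1/3)·(3/4) = 1/4.
The weights sum to 7/12.
So P(the gold coin in box 1 | the host opened box 2) = (1/3) / (7/12) = 4/7.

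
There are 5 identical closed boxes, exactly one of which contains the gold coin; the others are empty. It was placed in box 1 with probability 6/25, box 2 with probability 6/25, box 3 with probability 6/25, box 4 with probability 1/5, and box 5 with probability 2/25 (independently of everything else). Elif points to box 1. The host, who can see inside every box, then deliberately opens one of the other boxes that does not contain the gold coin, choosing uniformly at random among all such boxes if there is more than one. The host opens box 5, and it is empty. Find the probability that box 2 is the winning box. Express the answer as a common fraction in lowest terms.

Condition on the true location of the gold coin.
If it is in box 1 (prior 6/25): the host has 4 equally likely choices, so probability 1/4; weight (6/25)·(1/4) = 3/50.
If it is in either of boxes 2 and 3 (prior 6/25 each): the host has 3 equally likely choices, so probability 1/3; weight (6/25)·(1/3) = 2/25 each.
If it is in box 4 (prior 1/5): the host has 3 equally likely choices, so probability 1/3; weight (1/5)·(1/3) = 1/15.
If it is in box 5 (prior 2/25): the host opened box 5, so this case is ruled out; weight (2/25)·0 = 0.
The weights sum to 43/150.
So P(the gold coin in box 2 | the host opened box 5) = (2/25) / (43/150) = 12/43.

12/43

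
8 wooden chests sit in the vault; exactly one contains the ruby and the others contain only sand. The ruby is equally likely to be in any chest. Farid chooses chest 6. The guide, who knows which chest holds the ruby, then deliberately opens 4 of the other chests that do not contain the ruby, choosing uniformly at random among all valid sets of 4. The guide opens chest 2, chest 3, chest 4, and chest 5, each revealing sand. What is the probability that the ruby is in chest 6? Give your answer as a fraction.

1/8

Condition on the true location of the ruby.
If it is in any of chests 1, 7, and 8 (prior 1/8 each): the guide has 15 equally likely choices, so probability 1/15; weight (1/8)·(1/15) = 1/120 each.
If it is in any of chests 2, 3, 4, and 5 (prior 1/8 each): that chest was opened and seen not to hold the prize — ruled out; weight (1/8)·0 = 0 each.
If it is in chest 6 (prior 1/8): the guide has 35 equally likely choices, so probability 1/35; weight (1/8)·(1/35) = 1/280.
The weights sum to 1/35.
So P(the ruby in chest 6 | the guide opened chest 2, chest 3, chest 4, and chest 5) = (1/280) / (1/35) = 1/8.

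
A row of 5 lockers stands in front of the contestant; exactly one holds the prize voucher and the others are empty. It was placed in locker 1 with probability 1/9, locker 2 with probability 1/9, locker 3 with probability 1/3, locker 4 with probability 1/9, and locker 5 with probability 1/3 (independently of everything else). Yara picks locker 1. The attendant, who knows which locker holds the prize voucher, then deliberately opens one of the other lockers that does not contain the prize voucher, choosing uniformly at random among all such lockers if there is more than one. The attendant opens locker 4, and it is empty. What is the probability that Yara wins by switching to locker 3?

Apply Bayes' rule, conditioning on where the prize voucher actually is.
If it is in locker 1 (prior 1/9): the attendant has 4 equally likely choices, so probability 1/4; weight (1/9)·(1/4) = 1/36.
If it is in locker 2 (prior 1/9): the attendant has 3 equally likely choices, so probability 1/3; weight (1/9)·(1/3) = 1/27.
If it is in either of lockers 3 and 5 (prior 1/3 each): the attendant has 3 equally likely choices, so probability 1/3; weight (1/3)·(1/3) = 1/9 each.
If it is in locker 4 (prior 1/9): the attendant opened locker 4, so this case is ruled out; weight (1/9)·0 = 0.
The weights sum to 31/108.
So P(the prize voucher in locker 3 | the attendant opened locker 4) = (1/9) / (31/108) = 12/31.

12/31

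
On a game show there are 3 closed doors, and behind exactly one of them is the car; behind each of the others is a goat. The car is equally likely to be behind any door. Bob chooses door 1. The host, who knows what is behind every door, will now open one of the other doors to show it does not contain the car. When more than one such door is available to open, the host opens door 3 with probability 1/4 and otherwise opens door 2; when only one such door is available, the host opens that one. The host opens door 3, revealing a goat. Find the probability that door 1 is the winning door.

1/5

Consider each possible location of the car in turn.
If it is behind door 1 (prior 1/3): door 3 is available, opened with probability 1/4; weight (1/3)·(1/4) = 1/12.
If it is behind door 2 (prior 1/3): only door 3 is available, probability 1; weight (1/3)·1 = 1/3.
If it is behind door 3 (prior 1/3): the host opened door 3, so this case is ruled out; weight (1/3)·0 = 0.
The weights sum to 5/12.
So P(the car behind door 1 | the host opened door 3) = (1/12) / (5/12) = 1/5.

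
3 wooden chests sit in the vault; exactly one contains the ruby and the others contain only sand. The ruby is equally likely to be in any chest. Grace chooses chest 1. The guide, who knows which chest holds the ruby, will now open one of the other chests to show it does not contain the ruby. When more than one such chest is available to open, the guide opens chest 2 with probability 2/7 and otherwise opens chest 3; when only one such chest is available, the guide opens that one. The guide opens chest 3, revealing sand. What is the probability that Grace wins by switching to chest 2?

7/12

Condition on the true location of the ruby.
If it is in chest 1 (prior 1/3): chest 2 is available but not opened, probability 5/7; weight (1/3)·(5/7) = 5/21.
If it is in chest 2 (prior 1/3): only chest 3 is available, probability 1; weight (1/3)·1 = 1/3.
If it is in chest 3 (prior 1/3): the guide opened chest 3, so this case is ruled out; weight (1/3)·0 = 0.
The weights sum to 4/7.
So P(the ruby in chest 2 | the guide opened chest 3) = (1/3) / (4/7) = 7/12.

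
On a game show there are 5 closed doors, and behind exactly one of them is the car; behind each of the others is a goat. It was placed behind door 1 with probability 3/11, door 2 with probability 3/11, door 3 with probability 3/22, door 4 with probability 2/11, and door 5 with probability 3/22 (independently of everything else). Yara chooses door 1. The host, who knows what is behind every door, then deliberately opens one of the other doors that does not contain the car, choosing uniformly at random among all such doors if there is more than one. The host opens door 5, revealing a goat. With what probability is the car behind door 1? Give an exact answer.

9/35

Apply Bayes' rule, conditioning on where the car actually is.
If it is behind door 1 (prior 3/11): the host has 4 equally likely choices, so probability 1/4; weight (3/11)·(1/4) = 3/44.
If it is behind door 2 (prior 3/11): the host has 3 equally likely choices, so probability 1/3; weight (3/11)·(1/3) = 1/11.
If it is behind door 3 (prior 3/22): the host has 3 equally likely choices, so probability 1/3; weight (3/22)·(1/3) = 1/22.
If it is behind door 4 (prior 2/11): the host has 3 equally likely choices, so probability 1/3; weight (2/11)·(1/3) = 2/33.
If it is behind door 5 (prior 3/22): the host opened door 5, so this case is ruled out; weight (3/22)·0 = 0.
The weights sum to 35/132.
So P(the car behind door 1 | the host opened door 5) = (3/44) / (35/132) = 9/35.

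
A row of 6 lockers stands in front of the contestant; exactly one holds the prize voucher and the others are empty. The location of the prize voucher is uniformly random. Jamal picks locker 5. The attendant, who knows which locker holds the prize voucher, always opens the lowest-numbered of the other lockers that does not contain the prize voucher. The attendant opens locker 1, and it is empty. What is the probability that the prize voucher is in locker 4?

Apply Bayes' rule, conditioning on where the prize voucher actually is.
If it is in locker 1 (prior 1/6): the attendant opened locker 1, so this case is ruled out; weight (1/6)·0 = 0.
If it is in any of lockers 2, 3, 4, 5, and 6 (prior 1/6 each): locker 1 is the lowest-numbered option available, probability 1; weight (1/6)·1 = 1/6 each.
The weights sum to 5/6.
So P(the prize voucher in locker 4 | the attendant opened locker 1) = (1/6) / (5/6) = 1/5.

1/5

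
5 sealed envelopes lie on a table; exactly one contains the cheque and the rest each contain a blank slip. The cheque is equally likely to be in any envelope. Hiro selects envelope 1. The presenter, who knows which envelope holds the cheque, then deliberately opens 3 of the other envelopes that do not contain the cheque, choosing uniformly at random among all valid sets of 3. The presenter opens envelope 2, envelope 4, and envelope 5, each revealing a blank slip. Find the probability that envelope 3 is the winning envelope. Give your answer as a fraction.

4/5

Apply Bayes' rule, conditioning on where the cheque actually is.
If it is in envelope 1 (prior 1/5): the presenter has 4 equally likely choices, so probability 1/4; weight (1/5)·(1/4) = 1/20.
If it is in any of envelopes 2, 4, and 5 (prior 1/5 each): that envelope was opened and seen not to hold the prize — ruled out; weight (1/5)·0 = 0 each.
If it is in envelope 3 (prior 1/5): the presenter has no choice, probability 1; weight (1/5)·1 = 1/5.
The weights sum to 1/4.
So P(the cheque in envelope 3 | the presenter opened envelope 2, envelope 4, and envelope 5) = (1/5) / (1/4) = 4/5.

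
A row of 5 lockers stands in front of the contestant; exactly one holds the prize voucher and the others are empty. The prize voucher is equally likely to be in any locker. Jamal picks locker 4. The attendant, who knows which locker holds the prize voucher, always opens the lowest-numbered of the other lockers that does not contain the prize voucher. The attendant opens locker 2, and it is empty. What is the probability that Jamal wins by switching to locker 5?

Apply Bayes' rule, conditioning on where the prize voucher actually is.
If it is in locker 1 (prior 1/5): locker 2 is the lowest-numbered option available, probability 1; weight (1/5)·1 = 1/5.
If it is in locker 2 (prior 1/5): the attendant opened locker 2, so this case is ruled out; weight (1/5)·0 = 0.
If it is in any of lockers 3, 4, and 5 (prior 1/5 each): the attendant would have opened locker 1 instead, probability 0; weight (1/5)·0 = 0 each.
The weights sum to 1/5.
So P(the prize voucher in locker 5 | the attendant opened locker 2) = 0 / (1/5) = 0.

0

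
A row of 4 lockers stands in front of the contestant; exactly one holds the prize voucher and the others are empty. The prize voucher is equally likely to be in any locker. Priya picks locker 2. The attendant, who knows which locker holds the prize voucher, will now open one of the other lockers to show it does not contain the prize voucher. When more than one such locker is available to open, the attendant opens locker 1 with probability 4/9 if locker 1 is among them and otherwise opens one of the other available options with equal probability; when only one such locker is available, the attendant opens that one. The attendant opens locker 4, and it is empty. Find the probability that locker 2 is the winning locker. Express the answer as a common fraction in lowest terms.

Apply Bayes' rule, conditioning on where the prize voucher actually is.
If it is in locker 1 (prior 1/4): locker 1 holds the prize so is unavailable; the attendant chooses uniformly among the 2 others, probability 1/2; weight (1/4)·(1/2) = 1/8.
If it is in locker 2 (prior 1/4): locker 1 is available but not opened; locker 4 gets probability (1 − 4/9)/2 = 5/18; weight (1/4)·(5/18) = 5/72.
If it is in locker 3 (prior 1/4): locker 1 is available but not opened, probability 5/9; weight (1/4)·(5/9) = 5/36.
If it is in locker 4 (prior 1/4): the attendant opened locker 4, so this case is ruled out; weight (1/4)·0 = 0.
The weights sum to 1/3.
So P(the prize voucher in locker 2 | the attendant opened locker 4) = (5/72) / (1/3) = 5/24.

5/24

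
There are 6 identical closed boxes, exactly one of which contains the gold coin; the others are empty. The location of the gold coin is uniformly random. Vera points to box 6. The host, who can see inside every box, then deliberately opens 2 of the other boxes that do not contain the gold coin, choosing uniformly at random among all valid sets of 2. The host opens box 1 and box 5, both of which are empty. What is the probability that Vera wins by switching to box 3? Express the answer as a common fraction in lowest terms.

5/18

Apply Bayes' rule, conditioning on where the gold coin actually is.
If it is in either of boxes 1 and 5 (prior 1/6 each): that box was opened and seen not to hold the prize — ruled out; weight (1/6)·0 = 0 each.
If it is in any of boxes 2, 3, and 4 (prior 1/6 each): the host has 6 equally likely choices, so probability 1/6; weight (1/6)·(1/6) = 1/36 each.
If it is in box 6 (prior 1/6): the host has 10 equally likely choices, so probability 1/10; weight (1/6)·(1/10) = 1/60.
The weights sum to 1/10.
So P(the gold coin in box 3 | the host opened box 1 and box 5) = (1/36) / (1/10) = 5/18.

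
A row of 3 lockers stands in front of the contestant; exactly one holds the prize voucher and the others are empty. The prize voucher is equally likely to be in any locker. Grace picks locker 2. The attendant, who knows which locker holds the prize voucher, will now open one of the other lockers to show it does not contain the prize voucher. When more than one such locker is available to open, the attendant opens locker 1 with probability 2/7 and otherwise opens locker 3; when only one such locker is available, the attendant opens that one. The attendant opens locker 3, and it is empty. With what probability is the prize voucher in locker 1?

Condition on the true location of the prize voucher.
If it is in locker 1 (prior 1/3): only locker 3 is available, probability 1; weight (1/3)·1 = 1/3.
If it is in locker 2 (prior 1/3): locker 1 is available but not opened, probability 5/7; weight (1/3)·(5/7) = 5/21.
If it is in locker 3 (prior 1/3): the attendant opened locker 3, so this case is ruled out; weight (1/3)·0 = 0.
The weights sum to 4/7.
So P(the prize voucher in locker 1 | the attendant opened locker 3) = (1/3) / (4/7) = 7/12.

7/12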